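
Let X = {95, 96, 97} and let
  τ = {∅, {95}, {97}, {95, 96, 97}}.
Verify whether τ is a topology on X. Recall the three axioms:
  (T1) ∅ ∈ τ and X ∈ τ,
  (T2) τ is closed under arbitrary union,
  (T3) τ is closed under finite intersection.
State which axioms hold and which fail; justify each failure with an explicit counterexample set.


τ is NOT a topology on X.

Axiom (T1): ∅ ∈ τ? Yes; X ∈ τ? Yes.
Axiom (T2/T3): check pairwise unions and intersections of members of τ.
Counterexample for (T2): {95} ∪ {97} = {95, 97} ∉ τ. Therefore τ is NOT a topology.


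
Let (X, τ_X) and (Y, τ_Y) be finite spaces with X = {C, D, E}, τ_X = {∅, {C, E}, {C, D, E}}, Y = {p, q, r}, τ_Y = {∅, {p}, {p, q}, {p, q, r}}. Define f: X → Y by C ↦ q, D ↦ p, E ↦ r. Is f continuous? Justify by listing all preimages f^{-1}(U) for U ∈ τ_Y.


f is NOT continuous.

Compute f^{-1}(U) for each U ∈ τ_Y:
  U = ∅: f^{-1}(U) = ∅ ∈ τ_X ✓.
  U = {p}: f^{-1}(U) = {D} ∉ τ_X ✗.
  U = {p, q}: f^{-1}(U) = {C, D} ∉ τ_X ✗.
  U = {p, q, r}: f^{-1}(U) = {C, D, E} ∈ τ_X ✓.
Found U = {p} with f^{-1}(U) = {D} not in τ_X. Therefore f is NOT continuous.


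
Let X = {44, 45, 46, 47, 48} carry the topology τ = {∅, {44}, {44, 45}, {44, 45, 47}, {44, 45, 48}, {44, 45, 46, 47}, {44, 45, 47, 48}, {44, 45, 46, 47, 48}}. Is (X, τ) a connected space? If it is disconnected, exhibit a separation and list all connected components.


(X, τ) is connected.

Find clopen sets (U ∈ τ with X ∖ U ∈ τ):
  U = ∅, X ∖ U = {44, 45, 46, 47, 48} — both open, so U is clopen.
  U = {44, 45, 46, 47, 48}, X ∖ U = ∅ — both open, so U is clopen.
Only trivial clopens (∅ and X) exist, so (X, τ) is connected.
Compute connected components by grouping points that agree on all clopens:
  component: {44, 45, 46, 47, 48}


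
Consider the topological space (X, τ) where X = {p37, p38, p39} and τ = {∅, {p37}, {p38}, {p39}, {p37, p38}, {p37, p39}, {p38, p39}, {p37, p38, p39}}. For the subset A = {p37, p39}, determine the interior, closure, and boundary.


int(A) = {p37, p39}, cl(A) = {p37, p39}, ∂A = ∅.

Closed sets in (X, τ) are complements of opens:
  closed(X, τ) = {∅, {p37}, {p38}, {p39}, {p37, p38}, {p37, p39}, {p38, p39}, {p37, p38, p39}}.
int(A) = ⋃ {U ∈ τ : U ⊆ A}. Opens contained in A: ∅, {p37}, {p39}, {p37, p39}.
Taking the union of these: int(A) = {p37, p39}.
cl(A) = ⋂ {C closed : A ⊆ C}. Closed sets containing A: {p37, p39}, {p37, p38, p39}.
Intersecting these: cl(A) = {p37, p39}.
∂A = cl(A) ∖ int(A) = {p37, p39} ∖ {p37, p39} = ∅.


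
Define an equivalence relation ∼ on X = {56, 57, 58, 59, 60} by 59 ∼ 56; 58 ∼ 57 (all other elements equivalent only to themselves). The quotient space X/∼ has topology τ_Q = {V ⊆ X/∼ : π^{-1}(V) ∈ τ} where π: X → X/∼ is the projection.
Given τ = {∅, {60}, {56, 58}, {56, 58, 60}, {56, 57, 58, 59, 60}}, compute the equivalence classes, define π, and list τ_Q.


X/∼ = {[56=59], [57=58], [60]}; |τ_Q| = 3.

Equivalence classes: [56=59], [57=58], [60].
Quotient map π: X → X/∼ sends 56 ↦ [56=59], 57 ↦ [57=58], 58 ↦ [57=58], 59 ↦ [56=59], 60 ↦ [60].
For each subset V ⊆ X/∼, compute π^{-1}(V) ⊆ X and check whether π^{-1}(V) ∈ τ. V is open in τ_Q iff π^{-1}(V) ∈ τ.
  V = {}: π^{-1}(V) = ∅ ∈ τ ✓.
  V = {[56=59]}: π^{-1}(V) = {56, 59} ∉ τ ✗.
  V = {[57=58]}: π^{-1}(V) = {57, 58} ∉ τ ✗.
  V = {[56=59], [57=58]}: π^{-1}(V) = {56, 57, 58, 59} ∉ τ ✗.
  V = {[60]}: π^{-1}(V) = {60} ∈ τ ✓.
  V = {[56=59], [60]}: π^{-1}(V) = {56, 59, 60} ∉ τ ✗.
  V = {[57=58], [60]}: π^{-1}(V) = {57, 58, 60} ∉ τ ✗.
  V = {[56=59], [57=58], [60]}: π^{-1}(V) = {56, 57, 58, 59, 60} ∈ τ ✓.
Open sets in the quotient: τ_Q = {{}, {[60]}, {[56=59], [57=58], [60]}} (3 elements).


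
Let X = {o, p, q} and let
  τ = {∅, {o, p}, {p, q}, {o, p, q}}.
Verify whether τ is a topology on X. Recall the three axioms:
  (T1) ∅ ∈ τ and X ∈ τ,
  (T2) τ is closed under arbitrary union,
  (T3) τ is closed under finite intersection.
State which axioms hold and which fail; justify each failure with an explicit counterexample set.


τ is NOT a topology on X.

Axiom (T1): ∅ ∈ τ? Yes; X ∈ τ? Yes.
Axiom (T2/T3): check pairwise unions and intersections of members of τ.
Counterexample for (T3): {o, p} ∩ {p, q} = {p} ∉ τ. Therefore τ is NOT a topology.


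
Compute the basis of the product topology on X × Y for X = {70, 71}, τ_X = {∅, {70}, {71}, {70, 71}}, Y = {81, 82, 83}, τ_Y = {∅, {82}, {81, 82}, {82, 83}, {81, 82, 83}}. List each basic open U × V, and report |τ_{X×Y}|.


Basis B = {∅ × ∅, {70} × {82}, {71} × {82}, {70} × {81, 82}, {70} × {82, 83}, {70, 71} × {82}, {71} × {81, 82}, {71} × {82, 83}, {70} × {81, 82, 83}, {71} × {81, 82, 83}, {70, 71} × {81, 82}, {70, 71} × {82, 83}, {70, 71} × {81, 82, 83}}; |τ_{X×Y}| = 25.

Enumerate products U × V with U ∈ τ_X, V ∈ τ_Y (deduplicated):
  ∅ × ∅ = {} (∅)
  {70} × {82} = {(70,82)}
  {71} × {82} = {(71,82)}
  {70} × {81, 82} = {(70,81), (70,82)}
  {70} × {82, 83} = {(70,82), (70,83)}
  {70, 71} × {82} = {(70,82), (71,82)}
  {71} × {81, 82} = {(71,81), (71,82)}
  {71} × {82, 83} = {(71,82), (71,83)}
  {70} × {81, 82, 83} = {(70,81), (70,82), (70,83)}
  {71} × {81, 82, 83} = {(71,81), (71,82), (71,83)}
  {70, 71} × {81, 82} = {(70,81), (70,82), (71,81), (71,82)}
  {70, 71} × {82, 83} = {(70,82), (70,83), (71,82), (71,83)}
  {70, 71} × {81, 82, 83} = {(70,81), (70,82), (70,83), (71,81), (71,82), (71,83)}
These 13 distinct sets form the basis B.
Close under arbitrary unions to get τ_{X×Y}; counting gives |τ_{X×Y}| = 25.


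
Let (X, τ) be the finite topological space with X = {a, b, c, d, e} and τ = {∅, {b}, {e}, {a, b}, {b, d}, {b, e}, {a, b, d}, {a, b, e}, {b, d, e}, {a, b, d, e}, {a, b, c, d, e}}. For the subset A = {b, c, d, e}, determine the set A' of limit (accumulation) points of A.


A' = {a, c, d}

For each x ∈ X, list the open sets U ∈ τ with x ∈ U, then check whether U ∩ (A ∖ {x}) ≠ ∅ for every such U.
  x = a: opens ∋ x are {a, b}, {a, b, d}, {a, b, e}, {a, b, d, e}, {a, b, c, d, e}; each meets A ∖ {a}, so x IS a limit point.
  x = b: open {b} ∋ x has {b} ∩ (A ∖ {b}) = ∅, so x is NOT a limit point.
  x = c: opens ∋ x are {a, b, c, d, e}; each meets A ∖ {c}, so x IS a limit point.
  x = d: opens ∋ x are {b, d}, {a, b, d}, {b, d, e}, {a, b, d, e}, {a, b, c, d, e}; each meets A ∖ {d}, so x IS a limit point.
  x = e: open {e} ∋ x has {e} ∩ (A ∖ {e}) = ∅, so x is NOT a limit point.
Collecting: A' = {a, c, d}.


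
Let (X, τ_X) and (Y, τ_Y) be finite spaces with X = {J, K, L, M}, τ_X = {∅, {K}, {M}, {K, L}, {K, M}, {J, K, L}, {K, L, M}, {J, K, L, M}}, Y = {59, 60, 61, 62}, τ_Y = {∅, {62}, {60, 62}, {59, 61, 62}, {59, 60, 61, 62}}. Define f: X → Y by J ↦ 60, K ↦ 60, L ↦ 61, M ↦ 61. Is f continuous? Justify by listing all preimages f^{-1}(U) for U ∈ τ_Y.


f is NOT continuous.

Compute f^{-1}(U) for each U ∈ τ_Y:
  U = ∅: f^{-1}(U) = ∅ ∈ τ_X ✓.
  U = {62}: f^{-1}(U) = ∅ ∈ τ_X ✓.
  U = {60, 62}: f^{-1}(U) = {J, K} ∉ τ_X ✗.
  U = {59, 61, 62}: f^{-1}(U) = {L, M} ∉ τ_X ✗.
  U = {59, 60, 61, 62}: f^{-1}(U) = {J, K, L, M} ∈ τ_X ✓.
Found U = {60, 62} with f^{-1}(U) = {J, K} not in τ_X. Therefore f is NOT continuous.


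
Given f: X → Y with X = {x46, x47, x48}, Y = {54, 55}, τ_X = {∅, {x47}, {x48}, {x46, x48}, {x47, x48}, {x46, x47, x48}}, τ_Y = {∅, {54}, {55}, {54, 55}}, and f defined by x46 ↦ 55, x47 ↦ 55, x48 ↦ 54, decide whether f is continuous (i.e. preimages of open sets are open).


f is NOT continuous.

Compute f^{-1}(U) for each U ∈ τ_Y:
  U = ∅: f^{-1}(U) = ∅ ∈ τ_X ✓.
  U = {54}: f^{-1}(U) = {x48} ∈ τ_X ✓.
  U = {55}: f^{-1}(U) = {x46, x47} ∉ τ_X ✗.
  U = {54, 55}: f^{-1}(U) = {x46, x47, x48} ∈ τ_X ✓.
Found U = {55} with f^{-1}(U) = {x46, x47} not in τ_X. Therefore f is NOT continuous.


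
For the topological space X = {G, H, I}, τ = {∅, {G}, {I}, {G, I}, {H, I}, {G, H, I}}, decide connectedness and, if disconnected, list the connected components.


(X, τ) is disconnected; components = [{G}, {H, I}].

Find clopen sets (U ∈ τ with X ∖ U ∈ τ):
  U = ∅, X ∖ U = {G, H, I} — both open, so U is clopen.
  U = {G}, X ∖ U = {H, I} — both open, so U is clopen.
  U = {H, I}, X ∖ U = {G} — both open, so U is clopen.
  U = {G, H, I}, X ∖ U = ∅ — both open, so U is clopen.
Nontrivial clopen(s) exist: e.g. {G}. So (X, τ) is disconnected.
Compute connected components by grouping points that agree on all clopens:
  component: {G}
  component: {H, I}


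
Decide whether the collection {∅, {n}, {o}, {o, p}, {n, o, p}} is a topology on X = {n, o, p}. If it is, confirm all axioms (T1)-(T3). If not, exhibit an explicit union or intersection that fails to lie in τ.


τ is NOT a topology on X.

Axiom (T1): ∅ ∈ τ? Yes; X ∈ τ? Yes.
Axiom (T2/T3): check pairwise unions and intersections of members of τ.
Counterexample for (T2): {n} ∪ {o} = {n, o} ∉ τ. Therefore τ is NOT a topology.


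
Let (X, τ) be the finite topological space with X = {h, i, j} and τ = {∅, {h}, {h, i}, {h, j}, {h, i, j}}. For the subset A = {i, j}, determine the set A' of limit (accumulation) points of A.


A' = ∅

For each x ∈ X, list the open sets U ∈ τ with x ∈ U, then check whether U ∩ (A ∖ {x}) ≠ ∅ for every such U.
  x = h: open {h} ∋ x has {h} ∩ (A ∖ {h}) = ∅, so x is NOT a limit point.
  x = i: open {h, i} ∋ x has {h, i} ∩ (A ∖ {i}) = ∅, so x is NOT a limit point.
  x = j: open {h, j} ∋ x has {h, j} ∩ (A ∖ {j}) = ∅, so x is NOT a limit point.
Collecting: A' = ∅.


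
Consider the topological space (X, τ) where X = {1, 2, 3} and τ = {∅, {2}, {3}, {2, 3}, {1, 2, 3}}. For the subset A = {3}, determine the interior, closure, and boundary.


int(A) = {3}, cl(A) = {1, 3}, ∂A = {1}.

Closed sets in (X, τ) are complements of opens:
  closed(X, τ) = {∅, {1}, {1, 2}, {1, 3}, {1, 2, 3}}.
int(A) = ⋃ {U ∈ τ : U ⊆ A}. Opens contained in A: ∅, {3}.
Taking the union of these: int(A) = {3}.
cl(A) = ⋂ {C closed : A ⊆ C}. Closed sets containing A: {1, 3}, {1, 2, 3}.
Intersecting these: cl(A) = {1, 3}.
∂A = cl(A) ∖ int(A) = {1, 3} ∖ {3} = {1}.


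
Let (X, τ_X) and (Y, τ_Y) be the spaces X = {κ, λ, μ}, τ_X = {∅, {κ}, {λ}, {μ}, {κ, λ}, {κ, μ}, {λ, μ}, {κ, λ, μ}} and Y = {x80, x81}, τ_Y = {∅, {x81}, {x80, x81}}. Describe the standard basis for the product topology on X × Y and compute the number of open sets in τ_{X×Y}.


Basis B = {∅ × ∅, {κ} × {x81}, {λ} × {x81}, {μ} × {x81}, {κ} × {x80, x81}, {κ, λ} × {x81}, {κ, μ} × {x81}, {λ} × {x80, x81}, {λ, μ} × {x81}, {μ} × {x80, x81}, {κ, λ, μ} × {x81}, {κ, λ} × {x80, x81}, {κ, μ} × {x80, x81}, {λ, μ} × {x80, x81}, {κ, λ, μ} × {x80, x81}}; |τ_{X×Y}| = 27.

Enumerate products U × V with U ∈ τ_X, V ∈ τ_Y (deduplicated):
  ∅ × ∅ = {} (∅)
  {κ} × {x81} = {(κ,x81)}
  {λ} × {x81} = {(λ,x81)}
  {μ} × {x81} = {(μ,x81)}
  {κ} × {x80, x81} = {(κ,x80), (κ,x81)}
  {κ, λ} × {x81} = {(κ,x81), (λ,x81)}
  {κ, μ} × {x81} = {(κ,x81), (μ,x81)}
  {λ} × {x80, x81} = {(λ,x80), (λ,x81)}
  {λ, μ} × {x81} = {(λ,x81), (μ,x81)}
  {μ} × {x80, x81} = {(μ,x80), (μ,x81)}
  {κ, λ, μ} × {x81} = {(κ,x81), (λ,x81), (μ,x81)}
  {κ, λ} × {x80, x81} = {(κ,x80), (κ,x81), (λ,x80), (λ,x81)}
  {κ, μ} × {x80, x81} = {(κ,x80), (κ,x81), (μ,x80), (μ,x81)}
  {λ, μ} × {x80, x81} = {(λ,x80), (λ,x81), (μ,x80), (μ,x81)}
  {κ, λ, μ} × {x80, x81} = {(κ,x80), (κ,x81), (λ,x80), (λ,x81), (μ,x80), (μ,x81)}
These 15 distinct sets form the basis B.
Close under arbitrary unions to get τ_{X×Y}; counting gives |τ_{X×Y}| = 27.


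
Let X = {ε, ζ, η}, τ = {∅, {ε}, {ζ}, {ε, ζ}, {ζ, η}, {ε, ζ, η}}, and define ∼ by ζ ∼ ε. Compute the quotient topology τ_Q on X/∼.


X/∼ = {[ε=ζ], [η]}; |τ_Q| = 3.

Equivalence classes: [ε=ζ], [η].
Quotient map π: X → X/∼ sends ε ↦ [ε=ζ], ζ ↦ [ε=ζ], η ↦ [η].
For each subset V ⊆ X/∼, compute π^{-1}(V) ⊆ X and check whether π^{-1}(V) ∈ τ. V is open in τ_Q iff π^{-1}(V) ∈ τ.
  V = {}: π^{-1}(V) = ∅ ∈ τ ✓.
  V = {[ε=ζ]}: π^{-1}(V) = {ε, ζ} ∈ τ ✓.
  V = {[η]}: π^{-1}(V) = {η} ∉ τ ✗.
  V = {[ε=ζ], [η]}: π^{-1}(V) = {ε, ζ, η} ∈ τ ✓.
Open sets in the quotient: τ_Q = {{}, {[ε=ζ]}, {[ε=ζ], [η]}} (3 elements).


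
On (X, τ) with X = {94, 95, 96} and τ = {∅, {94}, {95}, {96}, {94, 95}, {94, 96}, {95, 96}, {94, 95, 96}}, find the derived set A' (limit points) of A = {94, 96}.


A' = ∅

For each x ∈ X, list the open sets U ∈ τ with x ∈ U, then check whether U ∩ (A ∖ {x}) ≠ ∅ for every such U.
  x = 94: open {94} ∋ x has {94} ∩ (A ∖ {94}) = ∅, so x is NOT a limit point.
  x = 95: open {95} ∋ x has {95} ∩ (A ∖ {95}) = ∅, so x is NOT a limit point.
  x = 96: open {96} ∋ x has {96} ∩ (A ∖ {96}) = ∅, so x is NOT a limit point.
Collecting: A' = ∅.


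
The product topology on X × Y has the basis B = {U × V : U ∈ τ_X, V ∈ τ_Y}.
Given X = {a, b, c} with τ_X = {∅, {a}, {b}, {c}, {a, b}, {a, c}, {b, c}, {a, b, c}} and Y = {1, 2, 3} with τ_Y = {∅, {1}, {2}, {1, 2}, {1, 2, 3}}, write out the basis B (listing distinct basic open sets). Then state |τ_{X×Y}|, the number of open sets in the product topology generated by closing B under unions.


Basis B = {∅ × ∅, {a} × {1}, {a} × {2}, {b} × {1}, {b} × {2}, {c} × {1}, {c} × {2}, {a} × {1, 2}, {a, b} × {1}, {a, c} × {1}, {a, b} × {2}, {a, c} × {2}, {b} × {1, 2}, {b, c} × {1}, {b, c} × {2}, {c} × {1, 2}, {a} × {1, 2, 3}, {a, b, c} × {1}, {a, b, c} × {2}, {b} × {1, 2, 3}, {c} × {1, 2, 3}, {a, b} × {1, 2}, {a, c} × {1, 2}, {b, c} × {1, 2}, {a, b} × {1, 2, 3}, {a, c} × {1, 2, 3}, {a, b, c} × {1, 2}, {b, c} × {1, 2, 3}, {a, b, c} × {1, 2, 3}}; |τ_{X×Y}| = 125.

Enumerate products U × V with U ∈ τ_X, V ∈ τ_Y (deduplicated):
  ∅ × ∅ = {} (∅)
  {a} × {1} = {(a,1)}
  {a} × {2} = {(a,2)}
  {b} × {1} = {(b,1)}
  {b} × {2} = {(b,2)}
  {c} × {1} = {(c,1)}
  {c} × {2} = {(c,2)}
  {a} × {1, 2} = {(a,1), (a,2)}
  {a, b} × {1} = {(a,1), (b,1)}
  {a, c} × {1} = {(a,1), (c,1)}
  {a, b} × {2} = {(a,2), (b,2)}
  {a, c} × {2} = {(a,2), (c,2)}
  {b} × {1, 2} = {(b,1), (b,2)}
  {b, c} × {1} = {(b,1), (c,1)}
  {b, c} × {2} = {(b,2), (c,2)}
  {c} × {1, 2} = {(c,1), (c,2)}
  {a} × {1, 2, 3} = {(a,1), (a,2), (a,3)}
  {a, b, c} × {1} = {(a,1), (b,1), (c,1)}
  {a, b, c} × {2} = {(a,2), (b,2), (c,2)}
  {b} × {1, 2, 3} = {(b,1), (b,2), (b,3)}
  {c} × {1, 2, 3} = {(c,1), (c,2), (c,3)}
  {a, b} × {1, 2} = {(a,1), (a,2), (b,1), (b,2)}
  {a, c} × {1, 2} = {(a,1), (a,2), (c,1), (c,2)}
  {b, c} × {1, 2} = {(b,1), (b,2), (c,1), (c,2)}
  {a, b} × {1, 2, 3} = {(a,1), (a,2), (a,3), (b,1), (b,2), (b,3)}
  {a, c} × {1, 2, 3} = {(a,1), (a,2), (a,3), (c,1), (c,2), (c,3)}
  {a, b, c} × {1, 2} = {(a,1), (a,2), (b,1), (b,2), (c,1), (c,2)}
  {b, c} × {1, 2, 3} = {(b,1), (b,2), (b,3), (c,1), (c,2), (c,3)}
  {a, b, c} × {1, 2, 3} = {(a,1), (a,2), (a,3), (b,1), (b,2), (b,3), (c,1), (c,2), (c,3)}
These 29 distinct sets form the basis B.
Close under arbitrary unions to get τ_{X×Y}; counting gives |τ_{X×Y}| = 125.


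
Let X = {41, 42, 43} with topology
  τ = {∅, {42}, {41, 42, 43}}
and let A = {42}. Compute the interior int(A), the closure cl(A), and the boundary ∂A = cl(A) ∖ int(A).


int(A) = {42}, cl(A) = {41, 42, 43}, ∂A = {41, 43}.

Closed sets in (X, τ) are complements of opens:
  closed(X, τ) = {∅, {41, 43}, {41, 42, 43}}.
int(A) = ⋃ {U ∈ τ : U ⊆ A}. Opens contained in A: ∅, {42}.
Taking the union of these: int(A) = {42}.
cl(A) = ⋂ {C closed : A ⊆ C}. Closed sets containing A: {41, 42, 43}.
Intersecting these: cl(A) = {41, 42, 43}.
∂A = cl(A) ∖ int(A) = {41, 42, 43} ∖ {42} = {41, 43}.


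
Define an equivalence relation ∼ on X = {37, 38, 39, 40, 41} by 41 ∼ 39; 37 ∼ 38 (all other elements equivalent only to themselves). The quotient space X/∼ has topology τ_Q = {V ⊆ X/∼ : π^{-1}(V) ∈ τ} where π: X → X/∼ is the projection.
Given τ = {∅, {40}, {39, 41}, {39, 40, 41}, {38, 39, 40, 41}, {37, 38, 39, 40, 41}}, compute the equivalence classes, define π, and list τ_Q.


X/∼ = {[37=38], [39=41], [40]}; |τ_Q| = 5.

Equivalence classes: [37=38], [39=41], [40].
Quotient map π: X → X/∼ sends 37 ↦ [37=38], 38 ↦ [37=38], 39 ↦ [39=41], 40 ↦ [40], 41 ↦ [39=41].
For each subset V ⊆ X/∼, compute π^{-1}(V) ⊆ X and check whether π^{-1}(V) ∈ τ. V is open in τ_Q iff π^{-1}(V) ∈ τ.
  V = {}: π^{-1}(V) = ∅ ∈ τ ✓.
  V = {[37=38]}: π^{-1}(V) = {37, 38} ∉ τ ✗.
  V = {[39=41]}: π^{-1}(V) = {39, 41} ∈ τ ✓.
  V = {[37=38], [39=41]}: π^{-1}(V) = {37, 38, 39, 41} ∉ τ ✗.
  V = {[40]}: π^{-1}(V) = {40} ∈ τ ✓.
  V = {[37=38], [40]}: π^{-1}(V) = {37, 38, 40} ∉ τ ✗.
  V = {[39=41], [40]}: π^{-1}(V) = {39, 40, 41} ∈ τ ✓.
  V = {[37=38], [39=41], [40]}: π^{-1}(V) = {37, 38, 39, 40, 41} ∈ τ ✓.
Open sets in the quotient: τ_Q = {{}, {[39=41]}, {[40]}, {[39=41], [40]}, {[37=38], [39=41], [40]}} (5 elements).


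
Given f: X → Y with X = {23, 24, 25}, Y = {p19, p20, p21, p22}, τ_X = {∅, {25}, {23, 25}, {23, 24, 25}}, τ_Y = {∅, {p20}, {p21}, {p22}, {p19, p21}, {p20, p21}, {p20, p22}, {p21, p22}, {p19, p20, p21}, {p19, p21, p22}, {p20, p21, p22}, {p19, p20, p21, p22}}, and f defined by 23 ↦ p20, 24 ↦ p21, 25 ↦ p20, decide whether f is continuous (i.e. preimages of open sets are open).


f is NOT continuous.

Compute f^{-1}(U) for each U ∈ τ_Y:
  U = ∅: f^{-1}(U) = ∅ ∈ τ_X ✓.
  U = {p20}: f^{-1}(U) = {23, 25} ∈ τ_X ✓.
  U = {p21}: f^{-1}(U) = {24} ∉ τ_X ✗.
  U = {p22}: f^{-1}(U) = ∅ ∈ τ_X ✓.
  U = {p19, p21}: f^{-1}(U) = {24} ∉ τ_X ✗.
  U = {p20, p21}: f^{-1}(U) = {23, 24, 25} ∈ τ_X ✓.
  U = {p20, p22}: f^{-1}(U) = {23, 25} ∈ τ_X ✓.
  U = {p21, p22}: f^{-1}(U) = {24} ∉ τ_X ✗.
  U = {p19, p20, p21}: f^{-1}(U) = {23, 24, 25} ∈ τ_X ✓.
  U = {p19, p21, p22}: f^{-1}(U) = {24} ∉ τ_X ✗.
  U = {p20, p21, p22}: f^{-1}(U) = {23, 24, 25} ∈ τ_X ✓.
  U = {p19, p20, p21, p22}: f^{-1}(U) = {23, 24, 25} ∈ τ_X ✓.
Found U = {p21} with f^{-1}(U) = {24} not in τ_X. Therefore f is NOT continuous.


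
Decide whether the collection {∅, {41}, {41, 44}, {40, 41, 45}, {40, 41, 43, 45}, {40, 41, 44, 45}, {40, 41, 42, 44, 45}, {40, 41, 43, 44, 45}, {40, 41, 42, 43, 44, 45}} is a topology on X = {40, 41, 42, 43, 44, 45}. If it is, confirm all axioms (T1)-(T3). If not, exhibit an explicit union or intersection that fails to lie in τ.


τ IS a topology on X.

Axiom (T1): ∅ ∈ τ? Yes; X ∈ τ? Yes.
Axiom (T2/T3): check pairwise unions and intersections of members of τ.
All pairwise intersections and unions checked — each lies in τ. Therefore τ satisfies (T1), (T2), (T3): it IS a topology on X.


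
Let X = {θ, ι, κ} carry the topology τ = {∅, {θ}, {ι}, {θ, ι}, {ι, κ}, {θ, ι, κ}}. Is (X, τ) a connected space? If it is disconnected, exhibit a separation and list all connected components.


(X, τ) is disconnected; components = [{θ}, {ι, κ}].

Find clopen sets (U ∈ τ with X ∖ U ∈ τ):
  U = ∅, X ∖ U = {θ, ι, κ} — both open, so U is clopen.
  U = {θ}, X ∖ U = {ι, κ} — both open, so U is clopen.
  U = {ι, κ}, X ∖ U = {θ} — both open, so U is clopen.
  U = {θ, ι, κ}, X ∖ U = ∅ — both open, so U is clopen.
Nontrivial clopen(s) exist: e.g. {ι, κ}. So (X, τ) is disconnected.
Compute connected components by grouping points that agree on all clopens:
  component: {θ}
  component: {ι, κ}


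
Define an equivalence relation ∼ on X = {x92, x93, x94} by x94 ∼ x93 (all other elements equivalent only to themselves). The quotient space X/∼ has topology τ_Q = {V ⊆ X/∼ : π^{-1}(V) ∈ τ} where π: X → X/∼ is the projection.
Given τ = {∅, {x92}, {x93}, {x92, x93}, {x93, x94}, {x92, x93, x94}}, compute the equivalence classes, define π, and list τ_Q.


X/∼ = {[x92], [x93=x94]}; |τ_Q| = 4.

Equivalence classes: [x92], [x93=x94].
Quotient map π: X → X/∼ sends x92 ↦ [x92], x93 ↦ [x93=x94], x94 ↦ [x93=x94].
For each subset V ⊆ X/∼, compute π^{-1}(V) ⊆ X and check whether π^{-1}(V) ∈ τ. V is open in τ_Q iff π^{-1}(V) ∈ τ.
  V = {}: π^{-1}(V) = ∅ ∈ τ ✓.
  V = {[x92]}: π^{-1}(V) = {x92} ∈ τ ✓.
  V = {[x93=x94]}: π^{-1}(V) = {x93, x94} ∈ τ ✓.
  V = {[x92], [x93=x94]}: π^{-1}(V) = {x92, x93, x94} ∈ τ ✓.
Open sets in the quotient: τ_Q = {{}, {[x92]}, {[x93=x94]}, {[x92], [x93=x94]}} (4 elements).


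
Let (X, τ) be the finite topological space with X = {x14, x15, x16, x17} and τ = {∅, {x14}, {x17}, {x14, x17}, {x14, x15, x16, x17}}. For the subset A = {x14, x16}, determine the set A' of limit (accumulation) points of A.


A' = {x15, x16}

For each x ∈ X, list the open sets U ∈ τ with x ∈ U, then check whether U ∩ (A ∖ {x}) ≠ ∅ for every such U.
  x = x14: open {x14} ∋ x has {x14} ∩ (A ∖ {x14}) = ∅, so x is NOT a limit point.
  x = x15: opens ∋ x are {x14, x15, x16, x17}; each meets A ∖ {x15}, so x IS a limit point.
  x = x16: opens ∋ x are {x14, x15, x16, x17}; each meets A ∖ {x16}, so x IS a limit point.
  x = x17: open {x17} ∋ x has {x17} ∩ (A ∖ {x17}) = ∅, so x is NOT a limit point.
Collecting: A' = {x15, x16}.


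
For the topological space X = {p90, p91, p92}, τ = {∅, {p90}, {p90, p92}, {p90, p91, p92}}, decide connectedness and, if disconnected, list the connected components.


(X, τ) is connected.

Find clopen sets (U ∈ τ with X ∖ U ∈ τ):
  U = ∅, X ∖ U = {p90, p91, p92} — both open, so U is clopen.
  U = {p90, p91, p92}, X ∖ U = ∅ — both open, so U is clopen.
Only trivial clopens (∅ and X) exist, so (X, τ) is connected.
Compute connected components by grouping points that agree on all clopens:
  component: {p90, p91, p92}


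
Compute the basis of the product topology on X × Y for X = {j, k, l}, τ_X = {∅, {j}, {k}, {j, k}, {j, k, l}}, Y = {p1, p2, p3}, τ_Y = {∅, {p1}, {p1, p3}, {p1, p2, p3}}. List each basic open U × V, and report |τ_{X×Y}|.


Basis B = {∅ × ∅, {j} × {p1}, {k} × {p1}, {j} × {p1, p3}, {j, k} × {p1}, {k} × {p1, p3}, {j} × {p1, p2, p3}, {j, k, l} × {p1}, {k} × {p1, p2, p3}, {j, k} × {p1, p3}, {j, k} × {p1, p2, p3}, {j, k, l} × {p1, p3}, {j, k, l} × {p1, p2, p3}}; |τ_{X×Y}| = 30.

Enumerate products U × V with U ∈ τ_X, V ∈ τ_Y (deduplicated):
  ∅ × ∅ = {} (∅)
  {j} × {p1} = {(j,p1)}
  {k} × {p1} = {(k,p1)}
  {j} × {p1, p3} = {(j,p1), (j,p3)}
  {j, k} × {p1} = {(j,p1), (k,p1)}
  {k} × {p1, p3} = {(k,p1), (k,p3)}
  {j} × {p1, p2, p3} = {(j,p1), (j,p2), (j,p3)}
  {j, k, l} × {p1} = {(j,p1), (k,p1), (l,p1)}
  {k} × {p1, p2, p3} = {(k,p1), (k,p2), (k,p3)}
  {j, k} × {p1, p3} = {(j,p1), (j,p3), (k,p1), (k,p3)}
  {j, k} × {p1, p2, p3} = {(j,p1), (j,p2), (j,p3), (k,p1), (k,p2), (k,p3)}
  {j, k, l} × {p1, p3} = {(j,p1), (j,p3), (k,p1), (k,p3), (l,p1), (l,p3)}
  {j, k, l} × {p1, p2, p3} = {(j,p1), (j,p2), (j,p3), (k,p1), (k,p2), (k,p3), (l,p1), (l,p2), (l,p3)}
These 13 distinct sets form the basis B.
Close under arbitrary unions to get τ_{X×Y}; counting gives |τ_{X×Y}| = 30.


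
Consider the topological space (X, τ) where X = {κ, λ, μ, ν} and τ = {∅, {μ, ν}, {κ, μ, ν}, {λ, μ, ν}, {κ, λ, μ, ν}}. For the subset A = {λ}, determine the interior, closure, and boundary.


int(A) = ∅, cl(A) = {λ}, ∂A = {λ}.

Closed sets in (X, τ) are complements of opens:
  closed(X, τ) = {∅, {κ}, {λ}, {κ, λ}, {κ, λ, μ, ν}}.
int(A) = ⋃ {U ∈ τ : U ⊆ A}. Opens contained in A: ∅.
Taking the union of these: int(A) = ∅.
cl(A) = ⋂ {C closed : A ⊆ C}. Closed sets containing A: {λ}, {κ, λ}, {κ, λ, μ, ν}.
Intersecting these: cl(A) = {λ}.
∂A = cl(A) ∖ int(A) = {λ} ∖ ∅ = {λ}.


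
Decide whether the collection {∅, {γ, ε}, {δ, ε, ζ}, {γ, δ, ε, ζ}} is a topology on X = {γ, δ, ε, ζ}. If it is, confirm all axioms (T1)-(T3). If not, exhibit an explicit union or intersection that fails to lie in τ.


τ is NOT a topology on X.

Axiom (T1): ∅ ∈ τ? Yes; X ∈ τ? Yes.
Axiom (T2/T3): check pairwise unions and intersections of members of τ.
Counterexample for (T3): {γ, ε} ∩ {δ, ε, ζ} = {ε} ∉ τ. Therefore τ is NOT a topology.


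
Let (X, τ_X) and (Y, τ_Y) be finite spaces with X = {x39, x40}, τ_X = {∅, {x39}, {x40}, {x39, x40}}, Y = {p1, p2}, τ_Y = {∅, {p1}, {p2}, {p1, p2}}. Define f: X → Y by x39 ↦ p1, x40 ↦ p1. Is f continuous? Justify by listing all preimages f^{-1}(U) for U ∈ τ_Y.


f IS continuous.

Compute f^{-1}(U) for each U ∈ τ_Y:
  U = ∅: f^{-1}(U) = ∅ ∈ τ_X ✓.
  U = {p1}: f^{-1}(U) = {x39, x40} ∈ τ_X ✓.
  U = {p2}: f^{-1}(U) = ∅ ∈ τ_X ✓.
  U = {p1, p2}: f^{-1}(U) = {x39, x40} ∈ τ_X ✓.
Every preimage lies in τ_X, so f IS continuous.


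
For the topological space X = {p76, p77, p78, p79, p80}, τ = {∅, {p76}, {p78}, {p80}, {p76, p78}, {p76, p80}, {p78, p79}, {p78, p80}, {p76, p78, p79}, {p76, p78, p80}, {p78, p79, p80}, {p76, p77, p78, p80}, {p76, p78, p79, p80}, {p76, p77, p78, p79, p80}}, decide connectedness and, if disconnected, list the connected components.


(X, τ) is connected.

Find clopen sets (U ∈ τ with X ∖ U ∈ τ):
  U = ∅, X ∖ U = {p76, p77, p78, p79, p80} — both open, so U is clopen.
  U = {p76, p77, p78, p79, p80}, X ∖ U = ∅ — both open, so U is clopen.
Only trivial clopens (∅ and X) exist, so (X, τ) is connected.
Compute connected components by grouping points that agree on all clopens:
  component: {p76, p77, p78, p79, p80}


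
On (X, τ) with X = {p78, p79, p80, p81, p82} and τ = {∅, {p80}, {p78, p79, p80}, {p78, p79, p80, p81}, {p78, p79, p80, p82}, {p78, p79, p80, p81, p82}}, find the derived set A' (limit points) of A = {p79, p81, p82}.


A' = {p78, p81, p82}

For each x ∈ X, list the open sets U ∈ τ with x ∈ U, then check whether U ∩ (A ∖ {x}) ≠ ∅ for every such U.
  x = p78: opens ∋ x are {p78, p79, p80}, {p78, p79, p80, p81}, {p78, p79, p80, p82}, {p78, p79, p80, p81, p82}; each meets A ∖ {p78}, so x IS a limit point.
  x = p79: open {p78, p79, p80} ∋ x has {p78, p79, p80} ∩ (A ∖ {p79}) = ∅, so x is NOT a limit point.
  x = p80: open {p80} ∋ x has {p80} ∩ (A ∖ {p80}) = ∅, so x is NOT a limit point.
  x = p81: opens ∋ x are {p78, p79, p80, p81}, {p78, p79, p80, p81, p82}; each meets A ∖ {p81}, so x IS a limit point.
  x = p82: opens ∋ x are {p78, p79, p80, p82}, {p78, p79, p80, p81, p82}; each meets A ∖ {p82}, so x IS a limit point.
Collecting: A' = {p78, p81, p82}.


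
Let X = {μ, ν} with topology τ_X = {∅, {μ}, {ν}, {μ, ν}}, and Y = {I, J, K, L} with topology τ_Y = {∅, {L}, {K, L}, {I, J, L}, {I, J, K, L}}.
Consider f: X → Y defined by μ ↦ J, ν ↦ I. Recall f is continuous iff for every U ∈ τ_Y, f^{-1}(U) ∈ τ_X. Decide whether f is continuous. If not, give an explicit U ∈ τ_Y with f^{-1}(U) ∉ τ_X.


f IS continuous.

Compute f^{-1}(U) for each U ∈ τ_Y:
  U = ∅: f^{-1}(U) = ∅ ∈ τ_X ✓.
  U = {L}: f^{-1}(U) = ∅ ∈ τ_X ✓.
  U = {K, L}: f^{-1}(U) = ∅ ∈ τ_X ✓.
  U = {I, J, L}: f^{-1}(U) = {μ, ν} ∈ τ_X ✓.
  U = {I, J, K, L}: f^{-1}(U) = {μ, ν} ∈ τ_X ✓.
Every preimage lies in τ_X, so f IS continuous.


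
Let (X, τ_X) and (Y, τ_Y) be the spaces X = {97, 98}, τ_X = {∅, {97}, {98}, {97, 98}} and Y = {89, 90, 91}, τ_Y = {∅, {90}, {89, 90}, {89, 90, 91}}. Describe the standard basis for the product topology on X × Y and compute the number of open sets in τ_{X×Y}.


Basis B = {∅ × ∅, {97} × {90}, {98} × {90}, {97} × {89, 90}, {97, 98} × {90}, {98} × {89, 90}, {97} × {89, 90, 91}, {98} × {89, 90, 91}, {97, 98} × {89, 90}, {97, 98} × {89, 90, 91}}; |τ_{X×Y}| = 16.

Enumerate products U × V with U ∈ τ_X, V ∈ τ_Y (deduplicated):
  ∅ × ∅ = {} (∅)
  {97} × {90} = {(97,90)}
  {98} × {90} = {(98,90)}
  {97} × {89, 90} = {(97,89), (97,90)}
  {97, 98} × {90} = {(97,90), (98,90)}
  {98} × {89, 90} = {(98,89), (98,90)}
  {97} × {89, 90, 91} = {(97,89), (97,90), (97,91)}
  {98} × {89, 90, 91} = {(98,89), (98,90), (98,91)}
  {97, 98} × {89, 90} = {(97,89), (97,90), (98,89), (98,90)}
  {97, 98} × {89, 90, 91} = {(97,89), (97,90), (97,91), (98,89), (98,90), (98,91)}
These 10 distinct sets form the basis B.
Close under arbitrary unions to get τ_{X×Y}; counting gives |τ_{X×Y}| = 16.


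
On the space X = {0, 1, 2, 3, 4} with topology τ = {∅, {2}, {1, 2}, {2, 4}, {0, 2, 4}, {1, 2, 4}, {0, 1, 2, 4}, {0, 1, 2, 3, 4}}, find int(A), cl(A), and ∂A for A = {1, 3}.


int(A) = ∅, cl(A) = {1, 3}, ∂A = {1, 3}.

Closed sets in (X, τ) are complements of opens:
  closed(X, τ) = {∅, {3}, {0, 3}, {1, 3}, {0, 1, 3}, {0, 3, 4}, {0, 1, 3, 4}, {0, 1, 2, 3, 4}}.
int(A) = ⋃ {U ∈ τ : U ⊆ A}. Opens contained in A: ∅.
Taking the union of these: int(A) = ∅.
cl(A) = ⋂ {C closed : A ⊆ C}. Closed sets containing A: {1, 3}, {0, 1, 3}, {0, 1, 3, 4}, {0, 1, 2, 3, 4}.
Intersecting these: cl(A) = {1, 3}.
∂A = cl(A) ∖ int(A) = {1, 3} ∖ ∅ = {1, 3}.


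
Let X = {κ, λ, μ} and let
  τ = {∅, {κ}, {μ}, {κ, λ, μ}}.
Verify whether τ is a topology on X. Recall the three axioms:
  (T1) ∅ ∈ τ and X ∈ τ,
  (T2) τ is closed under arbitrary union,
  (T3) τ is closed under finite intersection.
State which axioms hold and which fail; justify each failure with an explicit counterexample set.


τ is NOT a topology on X.

Axiom (T1): ∅ ∈ τ? Yes; X ∈ τ? Yes.
Axiom (T2/T3): check pairwise unions and intersections of members of τ.
Counterexample for (T2): {κ} ∪ {μ} = {κ, μ} ∉ τ. Therefore τ is NOT a topology.


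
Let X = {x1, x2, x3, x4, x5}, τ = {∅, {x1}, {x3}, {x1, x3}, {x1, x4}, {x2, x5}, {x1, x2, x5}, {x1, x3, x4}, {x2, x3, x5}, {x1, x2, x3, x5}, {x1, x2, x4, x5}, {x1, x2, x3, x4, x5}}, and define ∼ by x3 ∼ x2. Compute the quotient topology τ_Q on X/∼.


X/∼ = {[x1], [x2=x3], [x4], [x5]}; |τ_Q| = 6.

Equivalence classes: [x1], [x2=x3], [x4], [x5].
Quotient map π: X → X/∼ sends x1 ↦ [x1], x2 ↦ [x2=x3], x3 ↦ [x2=x3], x4 ↦ [x4], x5 ↦ [x5].
For each subset V ⊆ X/∼, compute π^{-1}(V) ⊆ X and check whether π^{-1}(V) ∈ τ. V is open in τ_Q iff π^{-1}(V) ∈ τ.
  V = {}: π^{-1}(V) = ∅ ∈ τ ✓.
  V = {[x1]}: π^{-1}(V) = {x1} ∈ τ ✓.
  V = {[x2=x3]}: π^{-1}(V) = {x2, x3} ∉ τ ✗.
  V = {[x1], [x2=x3]}: π^{-1}(V) = {x1, x2, x3} ∉ τ ✗.
  V = {[x4]}: π^{-1}(V) = {x4} ∉ τ ✗.
  V = {[x1], [x4]}: π^{-1}(V) = {x1, x4} ∈ τ ✓.
  V = {[x2=x3], [x4]}: π^{-1}(V) = {x2, x3, x4} ∉ τ ✗.
  V = {[x1], [x2=x3], [x4]}: π^{-1}(V) = {x1, x2, x3, x4} ∉ τ ✗.
  V = {[x5]}: π^{-1}(V) = {x5} ∉ τ ✗.
  V = {[x1], [x5]}: π^{-1}(V) = {x1, x5} ∉ τ ✗.
  V = {[x2=x3], [x5]}: π^{-1}(V) = {x2, x3, x5} ∈ τ ✓.
  V = {[x1], [x2=x3], [x5]}: π^{-1}(V) = {x1, x2, x3, x5} ∈ τ ✓.
  V = {[x4], [x5]}: π^{-1}(V) = {x4, x5} ∉ τ ✗.
  V = {[x1], [x4], [x5]}: π^{-1}(V) = {x1, x4, x5} ∉ τ ✗.
  V = {[x2=x3], [x4], [x5]}: π^{-1}(V) = {x2, x3, x4, x5} ∉ τ ✗.
  V = {[x1], [x2=x3], [x4], [x5]}: π^{-1}(V) = {x1, x2, x3, x4, x5} ∈ τ ✓.
Open sets in the quotient: τ_Q = {{}, {[x1]}, {[x1], [x4]}, {[x2=x3], [x5]}, {[x1], [x2=x3], [x5]}, {[x1], [x2=x3], [x4], [x5]}} (6 elements).


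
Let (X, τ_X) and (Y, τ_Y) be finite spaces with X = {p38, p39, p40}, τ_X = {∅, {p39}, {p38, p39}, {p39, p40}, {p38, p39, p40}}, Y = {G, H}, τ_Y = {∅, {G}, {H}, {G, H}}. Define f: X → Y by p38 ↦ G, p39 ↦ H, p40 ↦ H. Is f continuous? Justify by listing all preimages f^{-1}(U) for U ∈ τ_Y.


f is NOT continuous.

Compute f^{-1}(U) for each U ∈ τ_Y:
  U = ∅: f^{-1}(U) = ∅ ∈ τ_X ✓.
  U = {G}: f^{-1}(U) = {p38} ∉ τ_X ✗.
  U = {H}: f^{-1}(U) = {p39, p40} ∈ τ_X ✓.
  U = {G, H}: f^{-1}(U) = {p38, p39, p40} ∈ τ_X ✓.
Found U = {G} with f^{-1}(U) = {p38} not in τ_X. Therefore f is NOT continuous.


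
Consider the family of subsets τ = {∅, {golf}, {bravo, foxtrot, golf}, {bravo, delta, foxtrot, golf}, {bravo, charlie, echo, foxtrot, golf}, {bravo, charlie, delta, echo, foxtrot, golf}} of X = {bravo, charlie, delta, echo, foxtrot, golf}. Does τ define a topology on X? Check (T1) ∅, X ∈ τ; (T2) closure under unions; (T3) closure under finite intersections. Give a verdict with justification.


τ IS a topology on X.

Axiom (T1): ∅ ∈ τ? Yes; X ∈ τ? Yes.
Axiom (T2/T3): check pairwise unions and intersections of members of τ.
All pairwise intersections and unions checked — each lies in τ. Therefore τ satisfies (T1), (T2), (T3): it IS a topology on X.


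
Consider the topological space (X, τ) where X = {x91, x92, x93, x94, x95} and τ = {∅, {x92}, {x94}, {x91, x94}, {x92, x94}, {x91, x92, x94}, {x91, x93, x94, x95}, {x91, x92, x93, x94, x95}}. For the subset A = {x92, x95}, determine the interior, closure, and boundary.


int(A) = {x92}, cl(A) = {x92, x93, x95}, ∂A = {x93, x95}.

Closed sets in (X, τ) are complements of opens:
  closed(X, τ) = {∅, {x92}, {x93, x95}, {x91, x93, x95}, {x92, x93, x95}, {x91, x92, x93, x95}, {x91, x93, x94, x95}, {x91, x92, x93, x94, x95}}.
int(A) = ⋃ {U ∈ τ : U ⊆ A}. Opens contained in A: ∅, {x92}.
Taking the union of these: int(A) = {x92}.
cl(A) = ⋂ {C closed : A ⊆ C}. Closed sets containing A: {x92, x93, x95}, {x91, x92, x93, x95}, {x91, x92, x93, x94, x95}.
Intersecting these: cl(A) = {x92, x93, x95}.
∂A = cl(A) ∖ int(A) = {x92, x93, x95} ∖ {x92} = {x93, x95}.


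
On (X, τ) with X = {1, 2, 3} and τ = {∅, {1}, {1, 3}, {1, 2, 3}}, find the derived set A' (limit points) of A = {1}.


A' = {2, 3}

For each x ∈ X, list the open sets U ∈ τ with x ∈ U, then check whether U ∩ (A ∖ {x}) ≠ ∅ for every such U.
  x = 1: open {1} ∋ x has {1} ∩ (A ∖ {1}) = ∅, so x is NOT a limit point.
  x = 2: opens ∋ x are {1, 2, 3}; each meets A ∖ {2}, so x IS a limit point.
  x = 3: opens ∋ x are {1, 3}, {1, 2, 3}; each meets A ∖ {3}, so x IS a limit point.
Collecting: A' = {2, 3}.


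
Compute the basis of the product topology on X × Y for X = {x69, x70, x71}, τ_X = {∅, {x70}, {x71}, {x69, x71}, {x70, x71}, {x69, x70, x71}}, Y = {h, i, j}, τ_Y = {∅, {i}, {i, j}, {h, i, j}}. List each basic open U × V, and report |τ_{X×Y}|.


Basis B = {∅ × ∅, {x70} × {i}, {x71} × {i}, {x69, x71} × {i}, {x70} × {i, j}, {x70, x71} × {i}, {x71} × {i, j}, {x69, x70, x71} × {i}, {x70} × {h, i, j}, {x71} × {h, i, j}, {x69, x71} × {i, j}, {x70, x71} × {i, j}, {x69, x71} × {h, i, j}, {x69, x70, x71} × {i, j}, {x70, x71} × {h, i, j}, {x69, x70, x71} × {h, i, j}}; |τ_{X×Y}| = 40.

Enumerate products U × V with U ∈ τ_X, V ∈ τ_Y (deduplicated):
  ∅ × ∅ = {} (∅)
  {x70} × {i} = {(x70,i)}
  {x71} × {i} = {(x71,i)}
  {x69, x71} × {i} = {(x69,i), (x71,i)}
  {x70} × {i, j} = {(x70,i), (x70,j)}
  {x70, x71} × {i} = {(x70,i), (x71,i)}
  {x71} × {i, j} = {(x71,i), (x71,j)}
  {x69, x70, x71} × {i} = {(x69,i), (x70,i), (x71,i)}
  {x70} × {h, i, j} = {(x70,h), (x70,i), (x70,j)}
  {x71} × {h, i, j} = {(x71,h), (x71,i), (x71,j)}
  {x69, x71} × {i, j} = {(x69,i), (x69,j), (x71,i), (x71,j)}
  {x70, x71} × {i, j} = {(x70,i), (x70,j), (x71,i), (x71,j)}
  {x69, x71} × {h, i, j} = {(x69,h), (x69,i), (x69,j), (x71,h), (x71,i), (x71,j)}
  {x69, x70, x71} × {i, j} = {(x69,i), (x69,j), (x70,i), (x70,j), (x71,i), (x71,j)}
  {x70, x71} × {h, i, j} = {(x70,h), (x70,i), (x70,j), (x71,h), (x71,i), (x71,j)}
  {x69, x70, x71} × {h, i, j} = {(x69,h), (x69,i), (x69,j), (x70,h), (x70,i), (x70,j), (x71,h), (x71,i), (x71,j)}
These 16 distinct sets form the basis B.
Close under arbitrary unions to get τ_{X×Y}; counting gives |τ_{X×Y}| = 40.


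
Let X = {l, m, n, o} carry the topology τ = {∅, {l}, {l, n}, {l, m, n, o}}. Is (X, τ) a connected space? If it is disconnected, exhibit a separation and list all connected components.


(X, τ) is connected.

Find clopen sets (U ∈ τ with X ∖ U ∈ τ):
  U = ∅, X ∖ U = {l, m, n, o} — both open, so U is clopen.
  U = {l, m, n, o}, X ∖ U = ∅ — both open, so U is clopen.
Only trivial clopens (∅ and X) exist, so (X, τ) is connected.
Compute connected components by grouping points that agree on all clopens:
  component: {l, m, n, o}


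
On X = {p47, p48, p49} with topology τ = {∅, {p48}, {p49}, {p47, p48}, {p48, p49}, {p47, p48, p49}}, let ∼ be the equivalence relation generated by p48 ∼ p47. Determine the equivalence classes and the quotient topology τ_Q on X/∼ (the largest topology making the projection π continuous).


X/∼ = {[p47=p48], [p49]}; |τ_Q| = 4.

Equivalence classes: [p47=p48], [p49].
Quotient map π: X → X/∼ sends p47 ↦ [p47=p48], p48 ↦ [p47=p48], p49 ↦ [p49].
For each subset V ⊆ X/∼, compute π^{-1}(V) ⊆ X and check whether π^{-1}(V) ∈ τ. V is open in τ_Q iff π^{-1}(V) ∈ τ.
  V = {}: π^{-1}(V) = ∅ ∈ τ ✓.
  V = {[p47=p48]}: π^{-1}(V) = {p47, p48} ∈ τ ✓.
  V = {[p49]}: π^{-1}(V) = {p49} ∈ τ ✓.
  V = {[p47=p48], [p49]}: π^{-1}(V) = {p47, p48, p49} ∈ τ ✓.
Open sets in the quotient: τ_Q = {{}, {[p47=p48]}, {[p49]}, {[p47=p48], [p49]}} (4 elements).


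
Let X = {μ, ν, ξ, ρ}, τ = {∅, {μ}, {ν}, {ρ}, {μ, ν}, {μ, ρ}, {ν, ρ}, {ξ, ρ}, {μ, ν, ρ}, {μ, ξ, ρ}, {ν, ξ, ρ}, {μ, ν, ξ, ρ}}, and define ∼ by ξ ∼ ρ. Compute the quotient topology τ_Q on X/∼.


X/∼ = {[μ], [ν], [ξ=ρ]}; |τ_Q| = 8.

Equivalence classes: [μ], [ν], [ξ=ρ].
Quotient map π: X → X/∼ sends μ ↦ [μ], ν ↦ [ν], ξ ↦ [ξ=ρ], ρ ↦ [ξ=ρ].
For each subset V ⊆ X/∼, compute π^{-1}(V) ⊆ X and check whether π^{-1}(V) ∈ τ. V is open in τ_Q iff π^{-1}(V) ∈ τ.
  V = {}: π^{-1}(V) = ∅ ∈ τ ✓.
  V = {[μ]}: π^{-1}(V) = {μ} ∈ τ ✓.
  V = {[ν]}: π^{-1}(V) = {ν} ∈ τ ✓.
  V = {[μ], [ν]}: π^{-1}(V) = {μ, ν} ∈ τ ✓.
  V = {[ξ=ρ]}: π^{-1}(V) = {ξ, ρ} ∈ τ ✓.
  V = {[μ], [ξ=ρ]}: π^{-1}(V) = {μ, ξ, ρ} ∈ τ ✓.
  V = {[ν], [ξ=ρ]}: π^{-1}(V) = {ν, ξ, ρ} ∈ τ ✓.
  V = {[μ], [ν], [ξ=ρ]}: π^{-1}(V) = {μ, ν, ξ, ρ} ∈ τ ✓.
Open sets in the quotient: τ_Q = {{}, {[μ]}, {[ν]}, {[μ], [ν]}, {[ξ=ρ]}, {[μ], [ξ=ρ]}, {[ν], [ξ=ρ]}, {[μ], [ν], [ξ=ρ]}} (8 elements).


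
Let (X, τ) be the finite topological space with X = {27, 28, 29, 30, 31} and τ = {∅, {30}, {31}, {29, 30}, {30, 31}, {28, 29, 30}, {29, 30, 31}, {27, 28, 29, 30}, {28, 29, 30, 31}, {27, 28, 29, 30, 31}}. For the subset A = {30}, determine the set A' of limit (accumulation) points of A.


A' = {27, 28, 29}

For each x ∈ X, list the open sets U ∈ τ with x ∈ U, then check whether U ∩ (A ∖ {x}) ≠ ∅ for every such U.
  x = 27: opens ∋ x are {27, 28, 29, 30}, {27, 28, 29, 30, 31}; each meets A ∖ {27}, so x IS a limit point.
  x = 28: opens ∋ x are {28, 29, 30}, {27, 28, 29, 30}, {28, 29, 30, 31}, {27, 28, 29, 30, 31}; each meets A ∖ {28}, so x IS a limit point.
  x = 29: opens ∋ x are {29, 30}, {28, 29, 30}, {29, 30, 31}, {27, 28, 29, 30}, {28, 29, 30, 31}, {27, 28, 29, 30, 31}; each meets A ∖ {29}, so x IS a limit point.
  x = 30: open {30} ∋ x has {30} ∩ (A ∖ {30}) = ∅, so x is NOT a limit point.
  x = 31: open {31} ∋ x has {31} ∩ (A ∖ {31}) = ∅, so x is NOT a limit point.
Collecting: A' = {27, 28, 29}.


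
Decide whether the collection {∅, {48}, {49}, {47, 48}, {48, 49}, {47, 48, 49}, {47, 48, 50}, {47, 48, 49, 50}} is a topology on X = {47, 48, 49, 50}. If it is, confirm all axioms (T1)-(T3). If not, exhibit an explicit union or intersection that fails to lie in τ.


τ IS a topology on X.

Axiom (T1): ∅ ∈ τ? Yes; X ∈ τ? Yes.
Axiom (T2/T3): check pairwise unions and intersections of members of τ.
All pairwise intersections and unions checked — each lies in τ. Therefore τ satisfies (T1), (T2), (T3): it IS a topology on X.
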